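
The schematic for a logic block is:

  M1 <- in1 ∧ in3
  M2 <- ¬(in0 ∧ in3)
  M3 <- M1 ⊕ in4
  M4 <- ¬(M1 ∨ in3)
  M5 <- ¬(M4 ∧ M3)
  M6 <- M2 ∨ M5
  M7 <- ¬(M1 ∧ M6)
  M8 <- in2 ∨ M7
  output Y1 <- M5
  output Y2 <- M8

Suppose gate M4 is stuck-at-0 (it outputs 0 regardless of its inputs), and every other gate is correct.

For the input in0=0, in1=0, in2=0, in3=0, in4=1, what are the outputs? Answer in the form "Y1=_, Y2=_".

Propagate with M4 forced: M1=0, M2=1, M3=1, M4=0 [stuck-at-0], M5=1, M6=1, M7=1, M8=1.
So the outputs are Y1=1, Y2=1. (Without the fault they would be Y1=0, Y2=1.)

Y1=1, Y2=1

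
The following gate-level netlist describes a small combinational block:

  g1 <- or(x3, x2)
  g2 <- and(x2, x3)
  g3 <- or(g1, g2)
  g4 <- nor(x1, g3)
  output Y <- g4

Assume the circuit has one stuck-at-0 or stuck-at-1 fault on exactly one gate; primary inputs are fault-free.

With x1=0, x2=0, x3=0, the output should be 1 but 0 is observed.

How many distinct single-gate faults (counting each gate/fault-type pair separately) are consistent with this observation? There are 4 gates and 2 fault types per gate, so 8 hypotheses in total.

4

Fault-free: g1=0, g2=0, g3=0, g4=1 → 1. Observed 0.
  g1 stuck-at-0: output 1 ✗
  g1 stuck-at-1: output 0 ✓
  g2 stuck-at-0: output 1 ✗
  g2 stuck-at-1: output 0 ✓
  g3 stuck-at-0: output 1 ✗
  g3 stuck-at-1: output 0 ✓
  g4 stuck-at-0: output 0 ✓
  g4 stuck-at-1: output 1 ✗
Consistent faults: {g1 stuck-at-1, g2 stuck-at-1, g3 stuck-at-1, g4 stuck-at-0} — 4 in all.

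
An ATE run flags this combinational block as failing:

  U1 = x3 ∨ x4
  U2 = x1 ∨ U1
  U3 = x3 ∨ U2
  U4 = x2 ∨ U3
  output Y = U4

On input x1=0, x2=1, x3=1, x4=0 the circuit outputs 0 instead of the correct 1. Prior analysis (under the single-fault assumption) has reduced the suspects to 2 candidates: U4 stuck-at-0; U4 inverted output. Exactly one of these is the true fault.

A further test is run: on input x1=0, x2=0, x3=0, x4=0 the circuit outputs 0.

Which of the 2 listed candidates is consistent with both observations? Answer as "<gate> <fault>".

Evaluate each candidate on input x1=0, x2=0, x3=0, x4=0:
  U4 stuck-at-0: U1=0, U2=0, U3=0, U4=0 [stuck-at-0] → 0 — matches
  U4 inverted output: U1=0, U2=0, U3=0, U4=1 [inverted output] → 1 — eliminated
Only U4 stuck-at-0 reproduces the observed 0.

U4 stuck-at-0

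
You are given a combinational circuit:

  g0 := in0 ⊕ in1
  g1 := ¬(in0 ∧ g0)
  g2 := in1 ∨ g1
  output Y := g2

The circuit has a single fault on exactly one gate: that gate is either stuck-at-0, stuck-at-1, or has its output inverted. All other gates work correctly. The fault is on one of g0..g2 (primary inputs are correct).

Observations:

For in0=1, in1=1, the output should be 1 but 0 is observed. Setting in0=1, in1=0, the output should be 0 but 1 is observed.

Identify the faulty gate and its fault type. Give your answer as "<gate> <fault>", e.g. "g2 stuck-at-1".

g2 inverted output

Fault-free values for test 1 (in0=1, in1=1): g0=0, g1=1, g2=1, giving Y=1. Observed 0.
Test 1: faults giving observed 0 are {g2 stuck-at-0, g2 inverted output}.
Test 2 (in0=1, in1=0): fault-free g0=1, g1=0, g2=0 → 0; observed 1. Eliminates g2 stuck-at-0.
Only g2 inverted output is consistent with every test.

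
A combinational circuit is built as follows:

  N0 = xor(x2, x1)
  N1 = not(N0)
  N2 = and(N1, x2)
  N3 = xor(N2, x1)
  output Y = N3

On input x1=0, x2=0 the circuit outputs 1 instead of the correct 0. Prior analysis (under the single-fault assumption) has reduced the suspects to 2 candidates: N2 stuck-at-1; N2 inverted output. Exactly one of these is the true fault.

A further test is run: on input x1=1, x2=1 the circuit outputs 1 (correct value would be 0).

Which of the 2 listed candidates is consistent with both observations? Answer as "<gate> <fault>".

N2 inverted output

Evaluate each candidate on input x1=1, x2=1:
  N2 stuck-at-1: N0=0, N1=1, N2=1 [stuck-at-1], N3=0 → 0 — eliminated
  N2 inverted output: N0=0, N1=1, N2=0 [inverted output], N3=1 → 1 — matches
Only N2 inverted output reproduces the observed 1.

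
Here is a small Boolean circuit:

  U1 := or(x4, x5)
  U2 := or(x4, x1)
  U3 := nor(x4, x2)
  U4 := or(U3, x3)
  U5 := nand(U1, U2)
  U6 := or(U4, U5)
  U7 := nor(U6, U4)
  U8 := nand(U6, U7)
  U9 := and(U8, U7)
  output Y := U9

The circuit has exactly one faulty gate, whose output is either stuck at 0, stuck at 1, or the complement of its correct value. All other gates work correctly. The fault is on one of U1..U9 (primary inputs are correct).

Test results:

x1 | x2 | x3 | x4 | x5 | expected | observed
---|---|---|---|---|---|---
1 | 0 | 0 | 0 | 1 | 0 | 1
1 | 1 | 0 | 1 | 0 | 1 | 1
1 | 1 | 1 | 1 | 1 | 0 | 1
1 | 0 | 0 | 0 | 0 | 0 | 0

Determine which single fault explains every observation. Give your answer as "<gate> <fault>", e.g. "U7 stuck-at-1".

U4 stuck-at-0

Fault-free values for test 1 (x1=1, x2=0, x3=0, x4=0, x5=1): U1=1, U2=1, U3=1, U4=1, U5=0, U6=1, U7=0, U8=1, U9=0, giving Y=0. Observed 1.
Test 1: faults giving observed 1 are {U3 stuck-at-0, U3 inverted output, U4 stuck-at-0, U4 inverted output, U9 stuck-at-1, U9 inverted output}.
Test 2 (x1=1, x2=1, x3=0, x4=1, x5=0): fault-free U1=1, U2=1, U3=0, U4=0, U5=0, U6=0, U7=1, U8=1, U9=1 → 1; observed 1. Eliminates U3 inverted output, U4 inverted output, U9 inverted output.
Test 3 (x1=1, x2=1, x3=1, x4=1, x5=1): fault-free U1=1, U2=1, U3=0, U4=1, U5=0, U6=1, U7=0, U8=1, U9=0 → 0; observed 1. Eliminates U3 stuck-at-0.
Test 4 (x1=1, x2=0, x3=0, x4=0, x5=0): fault-free U1=0, U2=1, U3=1, U4=1, U5=1, U6=1, U7=0, U8=1, U9=0 → 0; observed 0. Eliminates U9 stuck-at-1.
Only U4 stuck-at-0 is consistent with every test.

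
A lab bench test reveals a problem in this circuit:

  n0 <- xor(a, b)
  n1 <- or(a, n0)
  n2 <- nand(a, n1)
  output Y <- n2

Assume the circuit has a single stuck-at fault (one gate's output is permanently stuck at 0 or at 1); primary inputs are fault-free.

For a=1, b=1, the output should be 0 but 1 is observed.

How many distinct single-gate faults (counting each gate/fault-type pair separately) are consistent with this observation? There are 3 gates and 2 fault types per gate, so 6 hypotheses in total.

2

Fault-free: n0=0, n1=1, n2=0 → 0. Observed 1.
  n0 stuck-at-0: output 0 ✗
  n0 stuck-at-1: output 0 ✗
  n1 stuck-at-0: output 1 ✓
  n1 stuck-at-1: output 0 ✗
  n2 stuck-at-0: output 0 ✗
  n2 stuck-at-1: output 1 ✓
Consistent faults: {n1 stuck-at-0, n2 stuck-at-1} — 2 in all.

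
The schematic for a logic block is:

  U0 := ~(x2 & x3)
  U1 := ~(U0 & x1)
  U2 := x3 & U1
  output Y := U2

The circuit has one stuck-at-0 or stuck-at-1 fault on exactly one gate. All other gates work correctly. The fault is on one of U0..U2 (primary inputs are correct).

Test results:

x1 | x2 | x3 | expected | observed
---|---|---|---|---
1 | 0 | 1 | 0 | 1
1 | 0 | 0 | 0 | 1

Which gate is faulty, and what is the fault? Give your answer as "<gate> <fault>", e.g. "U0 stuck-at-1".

U2 stuck-at-1

Fault-free values for test 1 (x1=1, x2=0, x3=1): U0=1, U1=0, U2=0, giving Y=0. Observed 1.
Test 1: faults giving observed 1 are {U0 stuck-at-0, U1 stuck-at-1, U2 stuck-at-1}.
Test 2 (x1=1, x2=0, x3=0): fault-free U0=1, U1=0, U2=0 → 0; observed 1. Eliminates U0 stuck-at-0, U1 stuck-at-1.
Only U2 stuck-at-1 is consistent with every test.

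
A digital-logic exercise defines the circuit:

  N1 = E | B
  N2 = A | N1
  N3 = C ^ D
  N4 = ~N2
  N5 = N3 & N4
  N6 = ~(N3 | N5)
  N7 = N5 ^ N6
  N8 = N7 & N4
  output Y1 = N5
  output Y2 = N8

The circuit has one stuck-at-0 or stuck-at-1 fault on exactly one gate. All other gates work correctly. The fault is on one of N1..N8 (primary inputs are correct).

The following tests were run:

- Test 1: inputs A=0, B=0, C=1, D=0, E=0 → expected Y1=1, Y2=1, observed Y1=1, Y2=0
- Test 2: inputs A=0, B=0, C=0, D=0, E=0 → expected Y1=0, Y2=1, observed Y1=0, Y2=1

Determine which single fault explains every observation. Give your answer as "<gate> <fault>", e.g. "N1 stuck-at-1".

N6 stuck-at-1

Fault-free values for test 1 (A=0, B=0, C=1, D=0, E=0): N1=0, N2=0, N3=1, N4=1, N5=1, N6=0, N7=1, N8=1, giving Y1=1, Y2=1. Observed Y1=1, Y2=0.
Test 1: faults giving observed Y1=1, Y2=0 are {N6 stuck-at-1, N7 stuck-at-0, N8 stuck-at-0}.
Test 2 (A=0, B=0, C=0, D=0, E=0): fault-free N1=0, N2=0, N3=0, N4=1, N5=0, N6=1, N7=1, N8=1 → Y1=0, Y2=1; observed Y1=0, Y2=1. Eliminates N7 stuck-at-0, N8 stuck-at-0.
Only N6 stuck-at-1 is consistent with every test.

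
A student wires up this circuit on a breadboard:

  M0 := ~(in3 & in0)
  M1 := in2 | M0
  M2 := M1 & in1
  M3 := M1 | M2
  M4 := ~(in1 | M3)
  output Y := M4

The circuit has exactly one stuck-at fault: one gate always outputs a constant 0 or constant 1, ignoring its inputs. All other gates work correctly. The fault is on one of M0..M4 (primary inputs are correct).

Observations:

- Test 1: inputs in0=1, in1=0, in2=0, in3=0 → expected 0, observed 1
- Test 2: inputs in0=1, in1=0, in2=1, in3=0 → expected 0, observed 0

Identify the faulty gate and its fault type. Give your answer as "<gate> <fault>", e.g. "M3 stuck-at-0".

M0 stuck-at-0

Fault-free values for test 1 (in0=1, in1=0, in2=0, in3=0): M0=1, M1=1, M2=0, M3=1, M4=0, giving Y=0. Observed 1.
Test 1: faults giving observed 1 are {M0 stuck-at-0, M1 stuck-at-0, M3 stuck-at-0, M4 stuck-at-1}.
Test 2 (in0=1, in1=0, in2=1, in3=0): fault-free M0=1, M1=1, M2=0, M3=1, M4=0 → 0; observed 0. Eliminates M1 stuck-at-0, M3 stuck-at-0, M4 stuck-at-1.
Only M0 stuck-at-0 is consistent with every test.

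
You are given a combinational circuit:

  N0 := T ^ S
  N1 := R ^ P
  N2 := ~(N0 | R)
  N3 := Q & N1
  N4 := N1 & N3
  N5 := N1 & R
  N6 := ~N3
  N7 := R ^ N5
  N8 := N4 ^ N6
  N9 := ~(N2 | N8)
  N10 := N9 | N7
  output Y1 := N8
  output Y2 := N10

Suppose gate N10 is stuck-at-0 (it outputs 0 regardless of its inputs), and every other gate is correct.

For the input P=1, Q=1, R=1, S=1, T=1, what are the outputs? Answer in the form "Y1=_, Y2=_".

Y1=1, Y2=0

Propagate with N10 forced: N0=0, N1=0, N2=0, N3=0, N4=0, N5=0, N6=1, N7=1, N8=1, N9=0, N10=0 [stuck-at-0].
So the outputs are Y1=1, Y2=0. (Without the fault they would be Y1=1, Y2=1.)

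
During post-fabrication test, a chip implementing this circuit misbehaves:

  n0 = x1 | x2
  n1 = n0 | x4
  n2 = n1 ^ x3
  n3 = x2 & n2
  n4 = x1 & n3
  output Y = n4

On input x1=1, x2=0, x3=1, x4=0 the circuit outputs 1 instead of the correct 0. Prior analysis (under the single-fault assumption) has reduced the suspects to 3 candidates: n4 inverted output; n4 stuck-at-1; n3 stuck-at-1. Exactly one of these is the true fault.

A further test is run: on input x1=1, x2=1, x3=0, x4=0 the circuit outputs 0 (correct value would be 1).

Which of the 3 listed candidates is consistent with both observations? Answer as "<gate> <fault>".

Evaluate each candidate on input x1=1, x2=1, x3=0, x4=0:
  n4 inverted output: n0=1, n1=1, n2=1, n3=1, n4=0 [inverted output] → 0 — matches
  n4 stuck-at-1: n0=1, n1=1, n2=1, n3=1, n4=1 [stuck-at-1] → 1 — eliminated
  n3 stuck-at-1: n0=1, n1=1, n2=1, n3=1 [stuck-at-1], n4=1 → 1 — eliminated
Only n4 inverted output reproduces the observed 0.

n4 inverted output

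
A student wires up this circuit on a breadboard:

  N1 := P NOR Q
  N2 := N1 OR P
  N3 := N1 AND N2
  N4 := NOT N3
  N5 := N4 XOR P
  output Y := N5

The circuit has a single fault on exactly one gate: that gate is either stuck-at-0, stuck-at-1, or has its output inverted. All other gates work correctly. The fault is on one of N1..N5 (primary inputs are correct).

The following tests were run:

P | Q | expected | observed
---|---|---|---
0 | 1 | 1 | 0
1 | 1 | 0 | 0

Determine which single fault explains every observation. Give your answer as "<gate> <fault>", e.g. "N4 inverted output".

N5 stuck-at-0

Fault-free values for test 1 (P=0, Q=1): N1=0, N2=0, N3=0, N4=1, N5=1, giving Y=1. Observed 0.
Test 1: faults giving observed 0 are {N1 stuck-at-1, N1 inverted output, N3 stuck-at-1, N3 inverted output, N4 stuck-at-0, N4 inverted output, N5 stuck-at-0, N5 inverted output}.
Test 2 (P=1, Q=1): fault-free N1=0, N2=1, N3=0, N4=1, N5=0 → 0; observed 0. Eliminates N1 stuck-at-1, N1 inverted output, N3 stuck-at-1, N3 inverted output, N4 stuck-at-0, N4 inverted output, N5 inverted output.
Only N5 stuck-at-0 is consistent with every test.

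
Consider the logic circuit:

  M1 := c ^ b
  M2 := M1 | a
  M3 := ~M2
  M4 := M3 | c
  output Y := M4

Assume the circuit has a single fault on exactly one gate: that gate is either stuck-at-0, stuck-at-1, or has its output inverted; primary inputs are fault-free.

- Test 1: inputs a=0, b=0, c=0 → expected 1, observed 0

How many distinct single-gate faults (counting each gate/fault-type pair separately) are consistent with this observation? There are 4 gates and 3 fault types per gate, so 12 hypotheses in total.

Fault-free: M1=0, M2=0, M3=1, M4=1 → 1. Observed 0.
  M1 stuck-at-0: output 1 ✗
  M1 stuck-at-1: output 0 ✓
  M1 inverted output: output 0 ✓
  M2 stuck-at-0: output 1 ✗
  M2 stuck-at-1: output 0 ✓
  M2 inverted output: output 0 ✓
  M3 stuck-at-0: output 0 ✓
  M3 stuck-at-1: output 1 ✗
  M3 inverted output: output 0 ✓
  M4 stuck-at-0: output 0 ✓
  M4 stuck-at-1: output 1 ✗
  M4 inverted output: output 0 ✓
Consistent faults: {M1 stuck-at-1, M1 inverted output, M2 stuck-at-1, M2 inverted output, M3 stuck-at-0, M3 inverted output, M4 stuck-at-0, M4 inverted output} — 8 in all.

8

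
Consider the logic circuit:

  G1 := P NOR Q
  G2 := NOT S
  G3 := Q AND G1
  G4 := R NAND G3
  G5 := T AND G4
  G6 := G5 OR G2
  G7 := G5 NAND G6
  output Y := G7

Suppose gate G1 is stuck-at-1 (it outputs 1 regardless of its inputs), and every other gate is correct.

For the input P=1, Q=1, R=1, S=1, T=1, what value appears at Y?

Propagate with G1 forced: G1=1 [stuck-at-1], G2=0, G3=1, G4=0, G5=0, G6=0, G7=1.
So Y = 1. (Without the fault it would be 0.)

1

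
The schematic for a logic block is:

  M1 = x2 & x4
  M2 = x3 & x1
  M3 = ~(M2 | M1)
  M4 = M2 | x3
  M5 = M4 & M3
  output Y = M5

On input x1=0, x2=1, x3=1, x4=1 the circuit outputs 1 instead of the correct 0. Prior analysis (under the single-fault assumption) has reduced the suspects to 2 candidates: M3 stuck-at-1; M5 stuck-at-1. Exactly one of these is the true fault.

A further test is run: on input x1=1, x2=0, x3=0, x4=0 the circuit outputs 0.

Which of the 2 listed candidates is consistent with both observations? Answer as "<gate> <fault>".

M3 stuck-at-1

Evaluate each candidate on input x1=1, x2=0, x3=0, x4=0:
  M3 stuck-at-1: M1=0, M2=0, M3=1 [stuck-at-1], M4=0, M5=0 → 0 — matches
  M5 stuck-at-1: M1=0, M2=0, M3=1, M4=0, M5=1 [stuck-at-1] → 1 — eliminated
Only M3 stuck-at-1 reproduces the observed 0.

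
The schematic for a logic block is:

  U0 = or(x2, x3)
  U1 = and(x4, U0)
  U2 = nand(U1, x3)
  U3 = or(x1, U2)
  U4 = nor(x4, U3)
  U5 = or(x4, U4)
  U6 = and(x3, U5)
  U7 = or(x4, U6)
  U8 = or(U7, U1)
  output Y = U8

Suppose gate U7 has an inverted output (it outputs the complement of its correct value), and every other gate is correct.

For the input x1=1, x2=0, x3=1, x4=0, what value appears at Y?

Propagate with U7 forced: U0=1, U1=0, U2=1, U3=1, U4=0, U5=0, U6=0, U7=1 [inverted output], U8=1.
So Y = 1. (Without the fault it would be 0.)

1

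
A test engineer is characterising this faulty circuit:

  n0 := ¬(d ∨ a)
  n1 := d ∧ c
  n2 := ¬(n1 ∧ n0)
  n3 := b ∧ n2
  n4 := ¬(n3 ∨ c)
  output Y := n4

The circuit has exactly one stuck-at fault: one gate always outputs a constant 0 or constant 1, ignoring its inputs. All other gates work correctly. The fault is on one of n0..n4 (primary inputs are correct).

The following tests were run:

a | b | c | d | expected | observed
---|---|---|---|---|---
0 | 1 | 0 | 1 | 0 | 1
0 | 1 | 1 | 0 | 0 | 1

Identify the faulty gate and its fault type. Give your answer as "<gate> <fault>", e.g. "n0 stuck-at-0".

n4 stuck-at-1

Fault-free values for test 1 (a=0, b=1, c=0, d=1): n0=0, n1=0, n2=1, n3=1, n4=0, giving Y=0. Observed 1.
Test 1: faults giving observed 1 are {n2 stuck-at-0, n3 stuck-at-0, n4 stuck-at-1}.
Test 2 (a=0, b=1, c=1, d=0): fault-free n0=1, n1=0, n2=1, n3=1, n4=0 → 0; observed 1. Eliminates n2 stuck-at-0, n3 stuck-at-0.
Only n4 stuck-at-1 is consistent with every test.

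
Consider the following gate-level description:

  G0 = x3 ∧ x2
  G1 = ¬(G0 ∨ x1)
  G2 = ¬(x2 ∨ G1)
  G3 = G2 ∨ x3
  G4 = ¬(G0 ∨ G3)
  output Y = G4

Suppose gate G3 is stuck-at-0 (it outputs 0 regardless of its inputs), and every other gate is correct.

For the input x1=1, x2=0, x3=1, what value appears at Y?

1

Propagate with G3 forced: G0=0, G1=0, G2=1, G3=0 [stuck-at-0], G4=1.
So Y = 1. (Without the fault it would be 0.)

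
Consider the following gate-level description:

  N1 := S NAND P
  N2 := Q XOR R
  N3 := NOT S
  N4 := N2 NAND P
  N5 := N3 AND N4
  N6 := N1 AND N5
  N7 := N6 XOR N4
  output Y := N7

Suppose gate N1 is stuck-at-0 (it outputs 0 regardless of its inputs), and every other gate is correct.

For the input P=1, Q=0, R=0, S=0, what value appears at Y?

Propagate with N1 forced: N1=0 [stuck-at-0], N2=0, N3=1, N4=1, N5=1, N6=0, N7=1.
So Y = 1. (Without the fault it would be 0.)

1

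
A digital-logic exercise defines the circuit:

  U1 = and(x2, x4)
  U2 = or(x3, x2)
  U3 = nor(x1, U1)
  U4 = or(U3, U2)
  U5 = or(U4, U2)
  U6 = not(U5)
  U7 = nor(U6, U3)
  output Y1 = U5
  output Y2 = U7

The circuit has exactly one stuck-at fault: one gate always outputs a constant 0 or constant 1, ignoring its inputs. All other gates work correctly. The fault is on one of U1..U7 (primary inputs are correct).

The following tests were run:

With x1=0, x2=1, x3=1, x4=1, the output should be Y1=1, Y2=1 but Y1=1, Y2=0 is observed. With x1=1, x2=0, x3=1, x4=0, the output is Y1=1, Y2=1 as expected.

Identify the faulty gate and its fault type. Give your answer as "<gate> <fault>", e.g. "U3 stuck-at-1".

Fault-free values for test 1 (x1=0, x2=1, x3=1, x4=1): U1=1, U2=1, U3=0, U4=1, U5=1, U6=0, U7=1, giving Y1=1, Y2=1. Observed Y1=1, Y2=0.
Test 1: faults giving observed Y1=1, Y2=0 are {U1 stuck-at-0, U3 stuck-at-1, U6 stuck-at-1, U7 stuck-at-0}.
Test 2 (x1=1, x2=0, x3=1, x4=0): fault-free U1=0, U2=1, U3=0, U4=1, U5=1, U6=0, U7=1 → Y1=1, Y2=1; observed Y1=1, Y2=1. Eliminates U3 stuck-at-1, U6 stuck-at-1, U7 stuck-at-0.
Only U1 stuck-at-0 is consistent with every test.

U1 stuck-at-0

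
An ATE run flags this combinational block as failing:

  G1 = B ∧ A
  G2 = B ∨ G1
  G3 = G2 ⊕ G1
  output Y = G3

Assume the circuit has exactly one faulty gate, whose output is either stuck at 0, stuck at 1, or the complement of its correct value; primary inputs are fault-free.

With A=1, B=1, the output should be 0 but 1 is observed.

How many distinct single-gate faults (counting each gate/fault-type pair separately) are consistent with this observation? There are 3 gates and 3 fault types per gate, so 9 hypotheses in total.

Fault-free: G1=1, G2=1, G3=0 → 0. Observed 1.
  G1 stuck-at-0: output 1 ✓
  G1 stuck-at-1: output 0 ✗
  G1 inverted output: output 1 ✓
  G2 stuck-at-0: output 1 ✓
  G2 stuck-at-1: output 0 ✗
  G2 inverted output: output 1 ✓
  G3 stuck-at-0: output 0 ✗
  G3 stuck-at-1: output 1 ✓
  G3 inverted output: output 1 ✓
Consistent faults: {G1 stuck-at-0, G1 inverted output, G2 stuck-at-0, G2 inverted output, G3 stuck-at-1, G3 inverted output} — 6 in all.

6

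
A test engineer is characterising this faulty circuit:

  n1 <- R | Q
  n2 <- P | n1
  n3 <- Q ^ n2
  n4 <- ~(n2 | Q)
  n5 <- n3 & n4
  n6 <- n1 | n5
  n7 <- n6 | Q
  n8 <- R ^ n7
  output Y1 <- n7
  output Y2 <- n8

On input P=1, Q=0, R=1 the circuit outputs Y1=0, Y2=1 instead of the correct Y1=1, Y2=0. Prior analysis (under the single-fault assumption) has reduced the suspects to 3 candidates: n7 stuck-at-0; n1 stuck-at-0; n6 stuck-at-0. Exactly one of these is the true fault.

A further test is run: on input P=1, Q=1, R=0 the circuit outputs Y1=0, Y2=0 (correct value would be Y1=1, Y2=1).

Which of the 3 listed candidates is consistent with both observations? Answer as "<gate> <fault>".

Evaluate each candidate on input P=1, Q=1, R=0:
  n7 stuck-at-0: n1=1, n2=1, n3=0, n4=0, n5=0, n6=1, n7=0 [stuck-at-0], n8=0 → Y1=0, Y2=0 — matches
  n1 stuck-at-0: n1=0 [stuck-at-0], n2=1, n3=0, n4=0, n5=0, n6=0, n7=1, n8=1 → Y1=1, Y2=1 — eliminated
  n6 stuck-at-0: n1=1, n2=1, n3=0, n4=0, n5=0, n6=0 [stuck-at-0], n7=1, n8=1 → Y1=1, Y2=1 — eliminated
Only n7 stuck-at-0 reproduces the observed Y1=0, Y2=0.

n7 stuck-at-0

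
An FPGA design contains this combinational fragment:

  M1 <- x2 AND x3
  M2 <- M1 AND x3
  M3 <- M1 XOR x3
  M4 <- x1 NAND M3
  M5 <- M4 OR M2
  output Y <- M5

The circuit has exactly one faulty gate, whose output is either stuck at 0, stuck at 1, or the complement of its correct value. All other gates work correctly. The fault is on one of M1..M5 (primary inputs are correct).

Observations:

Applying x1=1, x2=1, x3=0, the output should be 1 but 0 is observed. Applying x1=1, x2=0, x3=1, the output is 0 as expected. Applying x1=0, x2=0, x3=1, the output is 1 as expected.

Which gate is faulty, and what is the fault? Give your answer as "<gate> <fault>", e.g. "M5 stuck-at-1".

M3 stuck-at-1

Fault-free values for test 1 (x1=1, x2=1, x3=0): M1=0, M2=0, M3=0, M4=1, M5=1, giving Y=1. Observed 0.
Test 1: faults giving observed 0 are {M1 stuck-at-1, M1 inverted output, M3 stuck-at-1, M3 inverted output, M4 stuck-at-0, M4 inverted output, M5 stuck-at-0, M5 inverted output}.
Test 2 (x1=1, x2=0, x3=1): fault-free M1=0, M2=0, M3=1, M4=0, M5=0 → 0; observed 0. Eliminates M1 stuck-at-1, M1 inverted output, M3 inverted output, M4 inverted output, M5 inverted output.
Test 3 (x1=0, x2=0, x3=1): fault-free M1=0, M2=0, M3=1, M4=1, M5=1 → 1; observed 1. Eliminates M4 stuck-at-0, M5 stuck-at-0.
Only M3 stuck-at-1 is consistent with every test.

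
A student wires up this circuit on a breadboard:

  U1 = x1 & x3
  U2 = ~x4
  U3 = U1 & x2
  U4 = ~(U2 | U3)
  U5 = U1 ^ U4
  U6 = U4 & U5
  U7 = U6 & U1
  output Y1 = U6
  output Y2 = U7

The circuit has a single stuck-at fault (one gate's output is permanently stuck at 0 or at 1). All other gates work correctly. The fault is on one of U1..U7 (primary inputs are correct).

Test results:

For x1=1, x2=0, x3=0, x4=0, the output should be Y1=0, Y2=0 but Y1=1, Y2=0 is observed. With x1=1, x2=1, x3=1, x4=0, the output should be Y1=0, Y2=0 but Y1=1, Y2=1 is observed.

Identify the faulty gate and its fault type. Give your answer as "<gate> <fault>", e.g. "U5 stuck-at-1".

Fault-free values for test 1 (x1=1, x2=0, x3=0, x4=0): U1=0, U2=1, U3=0, U4=0, U5=0, U6=0, U7=0, giving Y1=0, Y2=0. Observed Y1=1, Y2=0.
Test 1: faults giving observed Y1=1, Y2=0 are {U2 stuck-at-0, U4 stuck-at-1, U6 stuck-at-1}.
Test 2 (x1=1, x2=1, x3=1, x4=0): fault-free U1=1, U2=1, U3=1, U4=0, U5=1, U6=0, U7=0 → Y1=0, Y2=0; observed Y1=1, Y2=1. Eliminates U2 stuck-at-0, U4 stuck-at-1.
Only U6 stuck-at-1 is consistent with every test.

U6 stuck-at-1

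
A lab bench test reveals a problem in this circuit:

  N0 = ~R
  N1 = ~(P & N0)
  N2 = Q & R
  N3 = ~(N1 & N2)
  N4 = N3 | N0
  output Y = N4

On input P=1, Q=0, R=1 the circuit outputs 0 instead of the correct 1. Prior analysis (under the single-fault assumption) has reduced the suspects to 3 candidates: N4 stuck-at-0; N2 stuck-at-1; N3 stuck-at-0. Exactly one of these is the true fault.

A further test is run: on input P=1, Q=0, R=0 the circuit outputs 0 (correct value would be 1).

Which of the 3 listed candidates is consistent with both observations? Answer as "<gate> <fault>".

N4 stuck-at-0

Evaluate each candidate on input P=1, Q=0, R=0:
  N4 stuck-at-0: N0=1, N1=0, N2=0, N3=1, N4=0 [stuck-at-0] → 0 — matches
  N2 stuck-at-1: N0=1, N1=0, N2=1 [stuck-at-1], N3=1, N4=1 → 1 — eliminated
  N3 stuck-at-0: N0=1, N1=0, N2=0, N3=0 [stuck-at-0], N4=1 → 1 — eliminated
Only N4 stuck-at-0 reproduces the observed 0.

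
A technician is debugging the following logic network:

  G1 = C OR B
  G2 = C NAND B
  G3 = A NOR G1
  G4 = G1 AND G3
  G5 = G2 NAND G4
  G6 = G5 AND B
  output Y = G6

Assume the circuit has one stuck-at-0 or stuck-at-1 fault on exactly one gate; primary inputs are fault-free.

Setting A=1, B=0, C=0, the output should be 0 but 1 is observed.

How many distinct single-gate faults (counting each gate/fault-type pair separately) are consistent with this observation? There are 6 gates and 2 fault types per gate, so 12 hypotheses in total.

Fault-free: G1=0, G2=1, G3=0, G4=0, G5=1, G6=0 → 0. Observed 1.
  G1 stuck-at-0: output 0 ✗
  G1 stuck-at-1: output 0 ✗
  G2 stuck-at-0: output 0 ✗
  G2 stuck-at-1: output 0 ✗
  G3 stuck-at-0: output 0 ✗
  G3 stuck-at-1: output 0 ✗
  G4 stuck-at-0: output 0 ✗
  G4 stuck-at-1: output 0 ✗
  G5 stuck-at-0: output 0 ✗
  G5 stuck-at-1: output 0 ✗
  G6 stuck-at-0: output 0 ✗
  G6 stuck-at-1: output 1 ✓
Consistent faults: {G6 stuck-at-1} — 1 in all.

1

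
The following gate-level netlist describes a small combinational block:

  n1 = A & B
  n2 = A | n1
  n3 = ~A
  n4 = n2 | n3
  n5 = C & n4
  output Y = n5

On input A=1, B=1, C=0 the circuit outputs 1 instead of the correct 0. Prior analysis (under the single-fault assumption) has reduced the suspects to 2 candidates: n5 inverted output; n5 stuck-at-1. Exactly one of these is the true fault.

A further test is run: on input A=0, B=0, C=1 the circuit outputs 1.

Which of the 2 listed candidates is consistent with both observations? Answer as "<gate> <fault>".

n5 stuck-at-1

Evaluate each candidate on input A=0, B=0, C=1:
  n5 inverted output: n1=0, n2=0, n3=1, n4=1, n5=0 [inverted output] → 0 — eliminated
  n5 stuck-at-1: n1=0, n2=0, n3=1, n4=1, n5=1 [stuck-at-1] → 1 — matches
Only n5 stuck-at-1 reproduces the observed 1.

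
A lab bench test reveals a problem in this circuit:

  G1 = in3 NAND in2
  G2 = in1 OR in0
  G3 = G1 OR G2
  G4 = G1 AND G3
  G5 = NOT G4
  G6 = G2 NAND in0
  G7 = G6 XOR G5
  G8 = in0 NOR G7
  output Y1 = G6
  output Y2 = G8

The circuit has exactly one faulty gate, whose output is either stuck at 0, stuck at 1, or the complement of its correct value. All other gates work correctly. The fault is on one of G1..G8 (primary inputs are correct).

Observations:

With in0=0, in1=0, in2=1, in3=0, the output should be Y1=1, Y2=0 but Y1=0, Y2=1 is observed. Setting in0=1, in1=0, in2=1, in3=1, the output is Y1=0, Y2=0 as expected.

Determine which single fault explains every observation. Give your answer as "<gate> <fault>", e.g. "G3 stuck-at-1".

G6 stuck-at-0

Fault-free values for test 1 (in0=0, in1=0, in2=1, in3=0): G1=1, G2=0, G3=1, G4=1, G5=0, G6=1, G7=1, G8=0, giving Y1=1, Y2=0. Observed Y1=0, Y2=1.
Test 1: faults giving observed Y1=0, Y2=1 are {G6 stuck-at-0, G6 inverted output}.
Test 2 (in0=1, in1=0, in2=1, in3=1): fault-free G1=0, G2=1, G3=1, G4=0, G5=1, G6=0, G7=1, G8=0 → Y1=0, Y2=0; observed Y1=0, Y2=0. Eliminates G6 inverted output.
Only G6 stuck-at-0 is consistent with every test.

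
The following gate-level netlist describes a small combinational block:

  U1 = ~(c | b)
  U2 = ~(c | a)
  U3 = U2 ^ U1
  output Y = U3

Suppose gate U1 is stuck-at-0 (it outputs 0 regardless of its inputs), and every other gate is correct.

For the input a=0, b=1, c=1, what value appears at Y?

0

Propagate with U1 forced: U1=0 [stuck-at-0], U2=0, U3=0.
So Y = 0. (Same as the fault-free value — the fault is masked on this input.)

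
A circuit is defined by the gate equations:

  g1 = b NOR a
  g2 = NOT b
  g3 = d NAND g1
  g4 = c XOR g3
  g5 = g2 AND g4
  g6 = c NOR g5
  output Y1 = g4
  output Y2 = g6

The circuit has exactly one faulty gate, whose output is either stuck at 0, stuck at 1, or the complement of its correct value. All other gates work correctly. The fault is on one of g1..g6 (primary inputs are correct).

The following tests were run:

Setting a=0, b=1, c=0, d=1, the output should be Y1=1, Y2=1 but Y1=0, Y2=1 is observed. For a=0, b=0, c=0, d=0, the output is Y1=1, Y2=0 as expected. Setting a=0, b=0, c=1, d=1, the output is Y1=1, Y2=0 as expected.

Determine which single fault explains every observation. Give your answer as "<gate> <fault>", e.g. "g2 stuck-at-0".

Fault-free values for test 1 (a=0, b=1, c=0, d=1): g1=0, g2=0, g3=1, g4=1, g5=0, g6=1, giving Y1=1, Y2=1. Observed Y1=0, Y2=1.
Test 1: faults giving observed Y1=0, Y2=1 are {g1 stuck-at-1, g1 inverted output, g3 stuck-at-0, g3 inverted output, g4 stuck-at-0, g4 inverted output}.
Test 2 (a=0, b=0, c=0, d=0): fault-free g1=1, g2=1, g3=1, g4=1, g5=1, g6=0 → Y1=1, Y2=0; observed Y1=1, Y2=0. Eliminates g3 stuck-at-0, g3 inverted output, g4 stuck-at-0, g4 inverted output.
Test 3 (a=0, b=0, c=1, d=1): fault-free g1=1, g2=1, g3=0, g4=1, g5=1, g6=0 → Y1=1, Y2=0; observed Y1=1, Y2=0. Eliminates g1 inverted output.
Only g1 stuck-at-1 is consistent with every test.

g1 stuck-at-1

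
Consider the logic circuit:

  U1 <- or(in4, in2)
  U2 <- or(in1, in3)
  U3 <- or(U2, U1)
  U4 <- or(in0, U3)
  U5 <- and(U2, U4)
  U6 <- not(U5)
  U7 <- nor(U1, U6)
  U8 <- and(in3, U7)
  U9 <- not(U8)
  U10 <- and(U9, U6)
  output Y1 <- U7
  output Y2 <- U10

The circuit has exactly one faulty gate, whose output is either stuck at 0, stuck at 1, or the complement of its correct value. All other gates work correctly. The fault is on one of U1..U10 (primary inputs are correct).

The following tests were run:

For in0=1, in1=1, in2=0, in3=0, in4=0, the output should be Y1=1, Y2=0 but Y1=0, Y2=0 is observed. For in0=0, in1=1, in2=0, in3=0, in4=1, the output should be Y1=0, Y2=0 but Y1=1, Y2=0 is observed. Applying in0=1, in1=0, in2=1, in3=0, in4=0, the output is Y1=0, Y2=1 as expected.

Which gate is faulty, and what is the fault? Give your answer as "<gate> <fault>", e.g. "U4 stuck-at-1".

U1 inverted output

Fault-free values for test 1 (in0=1, in1=1, in2=0, in3=0, in4=0): U1=0, U2=1, U3=1, U4=1, U5=1, U6=0, U7=1, U8=0, U9=1, U10=0, giving Y1=1, Y2=0. Observed Y1=0, Y2=0.
Test 1: faults giving observed Y1=0, Y2=0 are {U1 stuck-at-1, U1 inverted output, U7 stuck-at-0, U7 inverted output}.
Test 2 (in0=0, in1=1, in2=0, in3=0, in4=1): fault-free U1=1, U2=1, U3=1, U4=1, U5=1, U6=0, U7=0, U8=0, U9=1, U10=0 → Y1=0, Y2=0; observed Y1=1, Y2=0. Eliminates U1 stuck-at-1, U7 stuck-at-0.
Test 3 (in0=1, in1=0, in2=1, in3=0, in4=0): fault-free U1=1, U2=0, U3=1, U4=1, U5=0, U6=1, U7=0, U8=0, U9=1, U10=1 → Y1=0, Y2=1; observed Y1=0, Y2=1. Eliminates U7 inverted output.
Only U1 inverted output is consistent with every test.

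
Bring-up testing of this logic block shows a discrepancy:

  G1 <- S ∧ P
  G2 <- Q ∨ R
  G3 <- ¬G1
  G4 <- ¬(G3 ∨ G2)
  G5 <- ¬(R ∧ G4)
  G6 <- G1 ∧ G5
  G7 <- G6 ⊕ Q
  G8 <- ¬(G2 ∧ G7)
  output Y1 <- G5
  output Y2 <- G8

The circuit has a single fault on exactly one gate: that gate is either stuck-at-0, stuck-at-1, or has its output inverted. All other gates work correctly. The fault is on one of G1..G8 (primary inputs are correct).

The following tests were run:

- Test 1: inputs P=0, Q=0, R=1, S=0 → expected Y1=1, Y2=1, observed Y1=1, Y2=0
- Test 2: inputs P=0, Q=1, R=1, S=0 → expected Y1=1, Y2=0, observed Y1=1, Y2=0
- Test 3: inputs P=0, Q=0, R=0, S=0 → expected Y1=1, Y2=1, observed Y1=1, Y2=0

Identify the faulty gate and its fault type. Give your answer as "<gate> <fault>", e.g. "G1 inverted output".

Fault-free values for test 1 (P=0, Q=0, R=1, S=0): G1=0, G2=1, G3=1, G4=0, G5=1, G6=0, G7=0, G8=1, giving Y1=1, Y2=1. Observed Y1=1, Y2=0.
Test 1: faults giving observed Y1=1, Y2=0 are {G1 stuck-at-1, G1 inverted output, G6 stuck-at-1, G6 inverted output, G7 stuck-at-1, G7 inverted output, G8 stuck-at-0, G8 inverted output}.
Test 2 (P=0, Q=1, R=1, S=0): fault-free G1=0, G2=1, G3=1, G4=0, G5=1, G6=0, G7=1, G8=0 → Y1=1, Y2=0; observed Y1=1, Y2=0. Eliminates G1 stuck-at-1, G1 inverted output, G6 stuck-at-1, G6 inverted output, G7 inverted output, G8 inverted output.
Test 3 (P=0, Q=0, R=0, S=0): fault-free G1=0, G2=0, G3=1, G4=0, G5=1, G6=0, G7=0, G8=1 → Y1=1, Y2=1; observed Y1=1, Y2=0. Eliminates G7 stuck-at-1.
Only G8 stuck-at-0 is consistent with every test.

G8 stuck-at-0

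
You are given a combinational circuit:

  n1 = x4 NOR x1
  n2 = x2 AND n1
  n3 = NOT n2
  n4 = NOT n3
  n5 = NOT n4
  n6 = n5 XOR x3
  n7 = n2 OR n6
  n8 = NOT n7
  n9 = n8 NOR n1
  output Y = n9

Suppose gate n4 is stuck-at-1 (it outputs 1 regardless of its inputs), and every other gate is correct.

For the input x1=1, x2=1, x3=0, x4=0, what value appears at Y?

Propagate with n4 forced: n1=0, n2=0, n3=1, n4=1 [stuck-at-1], n5=0, n6=0, n7=0, n8=1, n9=0.
So Y = 0. (Without the fault it would be 1.)

0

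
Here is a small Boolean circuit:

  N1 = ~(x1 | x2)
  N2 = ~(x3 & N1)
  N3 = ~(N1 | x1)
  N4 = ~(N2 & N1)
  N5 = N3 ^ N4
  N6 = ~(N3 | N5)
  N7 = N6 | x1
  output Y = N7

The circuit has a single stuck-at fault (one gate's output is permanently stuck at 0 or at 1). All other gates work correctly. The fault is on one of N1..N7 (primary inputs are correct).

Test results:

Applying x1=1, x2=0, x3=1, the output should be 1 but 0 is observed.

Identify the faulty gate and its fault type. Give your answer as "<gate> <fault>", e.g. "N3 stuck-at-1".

Fault-free values for test 1 (x1=1, x2=0, x3=1): N1=0, N2=1, N3=0, N4=1, N5=1, N6=0, N7=1, giving Y=1. Observed 0.
Test 1: faults giving observed 0 are {N7 stuck-at-0}.
Only N7 stuck-at-0 is consistent with every test.

N7 stuck-at-0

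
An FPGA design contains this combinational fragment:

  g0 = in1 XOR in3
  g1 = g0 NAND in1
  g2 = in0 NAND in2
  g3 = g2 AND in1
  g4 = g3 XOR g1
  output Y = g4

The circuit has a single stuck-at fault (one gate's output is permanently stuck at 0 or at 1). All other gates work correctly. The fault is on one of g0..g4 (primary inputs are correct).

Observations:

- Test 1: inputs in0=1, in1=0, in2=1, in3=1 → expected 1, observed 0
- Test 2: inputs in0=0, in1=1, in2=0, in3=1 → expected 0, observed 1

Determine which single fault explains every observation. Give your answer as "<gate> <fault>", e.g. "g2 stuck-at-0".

g1 stuck-at-0

Fault-free values for test 1 (in0=1, in1=0, in2=1, in3=1): g0=1, g1=1, g2=0, g3=0, g4=1, giving Y=1. Observed 0.
Test 1: faults giving observed 0 are {g1 stuck-at-0, g3 stuck-at-1, g4 stuck-at-0}.
Test 2 (in0=0, in1=1, in2=0, in3=1): fault-free g0=0, g1=1, g2=1, g3=1, g4=0 → 0; observed 1. Eliminates g3 stuck-at-1, g4 stuck-at-0.
Only g1 stuck-at-0 is consistent with every test.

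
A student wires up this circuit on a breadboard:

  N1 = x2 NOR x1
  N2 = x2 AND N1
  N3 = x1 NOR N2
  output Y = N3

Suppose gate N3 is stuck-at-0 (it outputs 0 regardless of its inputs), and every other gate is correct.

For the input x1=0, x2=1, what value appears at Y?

Propagate with N3 forced: N1=0, N2=0, N3=0 [stuck-at-0].
So Y = 0. (Without the fault it would be 1.)

0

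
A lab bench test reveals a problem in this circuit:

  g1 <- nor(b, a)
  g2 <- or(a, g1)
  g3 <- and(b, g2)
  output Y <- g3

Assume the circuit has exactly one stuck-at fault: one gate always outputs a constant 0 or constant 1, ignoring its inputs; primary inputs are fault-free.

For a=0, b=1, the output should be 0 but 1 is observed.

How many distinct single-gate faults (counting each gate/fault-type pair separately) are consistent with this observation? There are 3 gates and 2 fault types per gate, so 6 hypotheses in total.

3

Fault-free: g1=0, g2=0, g3=0 → 0. Observed 1.
  g1 stuck-at-0: output 0 ✗
  g1 stuck-at-1: output 1 ✓
  g2 stuck-at-0: output 0 ✗
  g2 stuck-at-1: output 1 ✓
  g3 stuck-at-0: output 0 ✗
  g3 stuck-at-1: output 1 ✓
Consistent faults: {g1 stuck-at-1, g2 stuck-at-1, g3 stuck-at-1} — 3 in all.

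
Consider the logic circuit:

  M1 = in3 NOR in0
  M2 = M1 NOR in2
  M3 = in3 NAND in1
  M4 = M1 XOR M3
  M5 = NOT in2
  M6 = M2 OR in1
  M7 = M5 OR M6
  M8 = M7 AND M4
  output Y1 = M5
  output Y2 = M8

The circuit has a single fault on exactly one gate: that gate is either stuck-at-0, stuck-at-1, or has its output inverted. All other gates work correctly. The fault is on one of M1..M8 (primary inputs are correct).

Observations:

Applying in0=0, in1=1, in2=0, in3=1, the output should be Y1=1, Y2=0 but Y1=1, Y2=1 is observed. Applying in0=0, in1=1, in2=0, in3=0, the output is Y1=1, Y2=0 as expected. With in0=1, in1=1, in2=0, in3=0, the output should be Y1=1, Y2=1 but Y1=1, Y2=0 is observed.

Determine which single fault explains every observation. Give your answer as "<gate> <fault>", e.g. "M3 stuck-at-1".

M1 stuck-at-1

Fault-free values for test 1 (in0=0, in1=1, in2=0, in3=1): M1=0, M2=1, M3=0, M4=0, M5=1, M6=1, M7=1, M8=0, giving Y1=1, Y2=0. Observed Y1=1, Y2=1.
Test 1: faults giving observed Y1=1, Y2=1 are {M1 stuck-at-1, M1 inverted output, M3 stuck-at-1, M3 inverted output, M4 stuck-at-1, M4 inverted output, M8 stuck-at-1, M8 inverted output}.
Test 2 (in0=0, in1=1, in2=0, in3=0): fault-free M1=1, M2=0, M3=1, M4=0, M5=1, M6=1, M7=1, M8=0 → Y1=1, Y2=0; observed Y1=1, Y2=0. Eliminates M1 inverted output, M3 inverted output, M4 stuck-at-1, M4 inverted output, M8 stuck-at-1, M8 inverted output.
Test 3 (in0=1, in1=1, in2=0, in3=0): fault-free M1=0, M2=1, M3=1, M4=1, M5=1, M6=1, M7=1, M8=1 → Y1=1, Y2=1; observed Y1=1, Y2=0. Eliminates M3 stuck-at-1.
Only M1 stuck-at-1 is consistent with every test.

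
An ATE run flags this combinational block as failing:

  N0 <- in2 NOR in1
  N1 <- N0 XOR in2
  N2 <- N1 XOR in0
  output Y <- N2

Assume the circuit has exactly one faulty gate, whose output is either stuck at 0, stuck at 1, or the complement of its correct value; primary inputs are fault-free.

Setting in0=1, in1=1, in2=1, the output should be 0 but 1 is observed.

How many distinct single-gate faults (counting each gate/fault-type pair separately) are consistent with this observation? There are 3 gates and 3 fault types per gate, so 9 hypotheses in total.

6

Fault-free: N0=0, N1=1, N2=0 → 0. Observed 1.
  N0 stuck-at-0: output 0 ✗
  N0 stuck-at-1: output 1 ✓
  N0 inverted output: output 1 ✓
  N1 stuck-at-0: output 1 ✓
  N1 stuck-at-1: output 0 ✗
  N1 inverted output: output 1 ✓
  N2 stuck-at-0: output 0 ✗
  N2 stuck-at-1: output 1 ✓
  N2 inverted output: output 1 ✓
Consistent faults: {N0 stuck-at-1, N0 inverted output, N1 stuck-at-0, N1 inverted output, N2 stuck-at-1, N2 inverted output} — 6 in all.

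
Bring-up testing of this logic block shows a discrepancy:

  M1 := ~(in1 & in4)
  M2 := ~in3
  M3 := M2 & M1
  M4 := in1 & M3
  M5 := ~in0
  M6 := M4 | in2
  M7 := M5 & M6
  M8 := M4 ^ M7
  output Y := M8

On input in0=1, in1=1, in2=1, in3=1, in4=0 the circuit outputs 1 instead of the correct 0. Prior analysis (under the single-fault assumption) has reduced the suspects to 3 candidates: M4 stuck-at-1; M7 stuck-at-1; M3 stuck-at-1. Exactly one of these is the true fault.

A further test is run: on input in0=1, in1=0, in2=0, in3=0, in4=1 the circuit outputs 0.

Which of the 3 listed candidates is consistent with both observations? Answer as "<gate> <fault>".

Evaluate each candidate on input in0=1, in1=0, in2=0, in3=0, in4=1:
  M4 stuck-at-1: M1=1, M2=1, M3=1, M4=1 [stuck-at-1], M5=0, M6=1, M7=0, M8=1 → 1 — eliminated
  M7 stuck-at-1: M1=1, M2=1, M3=1, M4=0, M5=0, M6=0, M7=1 [stuck-at-1], M8=1 → 1 — eliminated
  M3 stuck-at-1: M1=1, M2=1, M3=1 [stuck-at-1], M4=0, M5=0, M6=0, M7=0, M8=0 → 0 — matches
Only M3 stuck-at-1 reproduces the observed 0.

M3 stuck-at-1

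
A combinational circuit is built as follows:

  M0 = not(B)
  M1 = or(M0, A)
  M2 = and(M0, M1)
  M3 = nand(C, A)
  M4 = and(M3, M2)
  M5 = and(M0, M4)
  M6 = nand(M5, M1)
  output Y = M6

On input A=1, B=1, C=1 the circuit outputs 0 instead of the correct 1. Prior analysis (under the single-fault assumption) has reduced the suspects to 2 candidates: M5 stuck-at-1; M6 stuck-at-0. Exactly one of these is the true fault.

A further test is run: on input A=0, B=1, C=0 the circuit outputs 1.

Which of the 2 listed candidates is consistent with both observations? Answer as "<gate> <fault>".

Evaluate each candidate on input A=0, B=1, C=0:
  M5 stuck-at-1: M0=0, M1=0, M2=0, M3=1, M4=0, M5=1 [stuck-at-1], M6=1 → 1 — matches
  M6 stuck-at-0: M0=0, M1=0, M2=0, M3=1, M4=0, M5=0, M6=0 [stuck-at-0] → 0 — eliminated
Only M5 stuck-at-1 reproduces the observed 1.

M5 stuck-at-1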